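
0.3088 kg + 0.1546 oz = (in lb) 0.6904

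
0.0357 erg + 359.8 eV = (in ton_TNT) 8.533e-19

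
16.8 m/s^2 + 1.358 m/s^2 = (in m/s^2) 18.16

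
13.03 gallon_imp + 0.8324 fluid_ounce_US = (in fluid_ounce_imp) 2086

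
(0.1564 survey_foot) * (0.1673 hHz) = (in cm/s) 79.75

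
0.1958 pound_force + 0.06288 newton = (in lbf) 0.2099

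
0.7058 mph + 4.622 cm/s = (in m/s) 0.3617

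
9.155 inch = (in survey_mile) 0.0001445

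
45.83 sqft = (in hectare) 0.0004258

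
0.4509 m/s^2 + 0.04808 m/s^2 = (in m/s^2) 0.499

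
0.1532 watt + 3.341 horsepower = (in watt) 2492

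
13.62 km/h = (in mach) 0.01111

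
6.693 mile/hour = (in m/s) 2.992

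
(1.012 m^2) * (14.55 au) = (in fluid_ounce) 7.448e+16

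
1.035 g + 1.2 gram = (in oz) 0.07884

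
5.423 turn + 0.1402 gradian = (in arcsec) 7.029e+06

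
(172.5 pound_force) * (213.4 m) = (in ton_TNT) 3.914e-05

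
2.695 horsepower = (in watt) 2010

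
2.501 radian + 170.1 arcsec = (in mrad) 2502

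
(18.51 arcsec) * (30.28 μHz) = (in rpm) 2.595e-08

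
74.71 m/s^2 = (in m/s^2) 74.71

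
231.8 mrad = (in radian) 0.2318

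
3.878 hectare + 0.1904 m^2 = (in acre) 9.583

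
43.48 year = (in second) 1.371e+09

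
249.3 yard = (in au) 1.524e-09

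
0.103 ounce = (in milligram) 2920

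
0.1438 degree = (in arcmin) 8.628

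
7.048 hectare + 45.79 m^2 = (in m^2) 7.053e+04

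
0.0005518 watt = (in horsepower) 7.4e-07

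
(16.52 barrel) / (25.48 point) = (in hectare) 0.02922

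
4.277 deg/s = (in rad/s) 0.07465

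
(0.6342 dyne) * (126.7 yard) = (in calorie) 0.0001756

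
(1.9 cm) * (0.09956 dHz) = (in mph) 0.0004231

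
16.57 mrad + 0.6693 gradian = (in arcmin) 93.11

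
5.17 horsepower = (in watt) 3855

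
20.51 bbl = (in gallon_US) 861.4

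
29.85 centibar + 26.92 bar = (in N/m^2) 2.722e+06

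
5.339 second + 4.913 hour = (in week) 0.02925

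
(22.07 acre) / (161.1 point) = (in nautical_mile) 848.6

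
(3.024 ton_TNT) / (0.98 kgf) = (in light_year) 1.392e-07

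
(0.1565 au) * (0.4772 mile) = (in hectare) 1.798e+09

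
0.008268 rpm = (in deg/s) 0.04961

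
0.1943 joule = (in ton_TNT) 4.644e-11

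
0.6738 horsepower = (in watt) 502.5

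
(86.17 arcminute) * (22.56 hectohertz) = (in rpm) 540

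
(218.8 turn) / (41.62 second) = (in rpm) 315.4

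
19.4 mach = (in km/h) 2.378e+04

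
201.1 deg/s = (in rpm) 33.52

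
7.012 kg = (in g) 7012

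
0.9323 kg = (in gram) 932.3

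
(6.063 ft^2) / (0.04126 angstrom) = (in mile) 8.483e+07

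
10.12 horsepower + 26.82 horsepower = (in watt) 2.755e+04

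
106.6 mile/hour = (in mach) 0.14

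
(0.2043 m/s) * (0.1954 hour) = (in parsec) 4.657e-15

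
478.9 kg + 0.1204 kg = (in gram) 4.79e+05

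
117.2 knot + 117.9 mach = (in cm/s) 4.021e+06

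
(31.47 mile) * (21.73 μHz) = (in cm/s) 110.1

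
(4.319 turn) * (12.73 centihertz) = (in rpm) 32.99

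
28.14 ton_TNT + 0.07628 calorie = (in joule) 1.177e+11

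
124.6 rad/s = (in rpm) 1190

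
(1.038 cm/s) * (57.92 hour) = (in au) 1.447e-08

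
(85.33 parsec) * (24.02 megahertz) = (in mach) 1.857e+23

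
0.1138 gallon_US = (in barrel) 0.00271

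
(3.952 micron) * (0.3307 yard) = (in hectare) 1.195e-10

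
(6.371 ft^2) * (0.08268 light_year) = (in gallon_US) 1.223e+17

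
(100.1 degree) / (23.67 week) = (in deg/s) 6.992e-06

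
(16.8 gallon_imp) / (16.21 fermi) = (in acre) 1.164e+09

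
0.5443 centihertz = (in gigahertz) 5.443e-12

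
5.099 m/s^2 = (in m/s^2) 5.099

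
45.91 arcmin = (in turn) 0.002125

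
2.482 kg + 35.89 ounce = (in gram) 3499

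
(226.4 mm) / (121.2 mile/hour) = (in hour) 1.161e-06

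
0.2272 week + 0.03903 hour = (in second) 1.376e+05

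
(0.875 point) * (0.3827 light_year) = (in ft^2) 1.203e+13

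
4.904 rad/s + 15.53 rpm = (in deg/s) 374.2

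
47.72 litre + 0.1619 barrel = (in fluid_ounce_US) 2484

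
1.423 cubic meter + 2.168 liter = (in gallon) 376.5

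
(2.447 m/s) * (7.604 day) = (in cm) 1.608e+08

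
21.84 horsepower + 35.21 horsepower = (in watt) 4.254e+04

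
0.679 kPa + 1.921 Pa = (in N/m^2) 680.9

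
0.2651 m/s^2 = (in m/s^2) 0.2651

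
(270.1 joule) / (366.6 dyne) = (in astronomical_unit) 4.925e-07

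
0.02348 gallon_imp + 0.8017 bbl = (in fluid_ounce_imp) 4490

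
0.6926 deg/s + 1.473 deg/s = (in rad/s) 0.0378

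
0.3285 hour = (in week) 0.001955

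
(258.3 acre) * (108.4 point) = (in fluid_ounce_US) 1.352e+09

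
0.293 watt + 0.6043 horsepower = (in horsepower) 0.6047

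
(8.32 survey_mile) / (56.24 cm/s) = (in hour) 6.613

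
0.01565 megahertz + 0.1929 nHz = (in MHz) 0.01565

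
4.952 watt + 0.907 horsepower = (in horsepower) 0.9136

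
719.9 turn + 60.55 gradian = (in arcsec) 9.332e+08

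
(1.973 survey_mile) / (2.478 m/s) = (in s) 1281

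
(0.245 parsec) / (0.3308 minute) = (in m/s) 3.809e+14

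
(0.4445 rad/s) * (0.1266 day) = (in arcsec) 1.003e+09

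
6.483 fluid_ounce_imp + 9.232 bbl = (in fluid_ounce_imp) 5.166e+04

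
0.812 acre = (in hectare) 0.3286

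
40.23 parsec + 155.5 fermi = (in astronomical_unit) 8.298e+06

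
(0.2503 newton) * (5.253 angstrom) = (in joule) 1.315e-10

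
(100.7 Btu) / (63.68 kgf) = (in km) 0.1701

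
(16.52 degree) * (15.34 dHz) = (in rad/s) 0.4423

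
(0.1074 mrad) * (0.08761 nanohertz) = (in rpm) 8.985e-14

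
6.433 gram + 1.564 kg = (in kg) 1.57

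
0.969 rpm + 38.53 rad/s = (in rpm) 368.9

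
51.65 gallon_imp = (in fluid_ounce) 7940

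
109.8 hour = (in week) 0.6536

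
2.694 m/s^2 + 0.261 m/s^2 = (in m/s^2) 2.955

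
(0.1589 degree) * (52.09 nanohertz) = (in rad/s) 1.445e-10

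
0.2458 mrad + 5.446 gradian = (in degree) 4.915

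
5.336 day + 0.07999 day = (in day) 5.416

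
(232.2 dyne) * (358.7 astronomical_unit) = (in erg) 1.246e+18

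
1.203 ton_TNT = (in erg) 5.033e+16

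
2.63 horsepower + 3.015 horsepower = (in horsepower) 5.645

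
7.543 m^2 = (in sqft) 81.19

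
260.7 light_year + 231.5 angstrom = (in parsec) 79.93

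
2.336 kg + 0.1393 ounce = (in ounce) 82.54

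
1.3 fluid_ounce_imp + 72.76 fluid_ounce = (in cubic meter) 0.002189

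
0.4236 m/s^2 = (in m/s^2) 0.4236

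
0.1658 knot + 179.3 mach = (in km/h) 2.198e+05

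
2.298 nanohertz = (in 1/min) 1.379e-07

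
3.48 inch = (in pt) 250.6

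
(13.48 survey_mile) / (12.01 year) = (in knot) 0.0001113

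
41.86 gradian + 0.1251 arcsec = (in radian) 0.6575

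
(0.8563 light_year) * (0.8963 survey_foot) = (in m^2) 2.213e+15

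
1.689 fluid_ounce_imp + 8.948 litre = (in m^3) 0.008996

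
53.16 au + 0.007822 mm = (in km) 7.953e+09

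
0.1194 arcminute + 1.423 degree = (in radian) 0.02487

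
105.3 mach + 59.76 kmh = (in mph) 8.024e+04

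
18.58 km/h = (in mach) 0.01516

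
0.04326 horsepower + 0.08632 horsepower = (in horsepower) 0.1296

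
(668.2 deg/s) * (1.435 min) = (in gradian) 6.392e+04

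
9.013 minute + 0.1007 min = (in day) 0.006329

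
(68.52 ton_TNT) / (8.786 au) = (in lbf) 0.04903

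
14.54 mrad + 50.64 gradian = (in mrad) 810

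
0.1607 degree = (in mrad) 2.805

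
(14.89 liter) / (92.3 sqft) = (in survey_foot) 0.005697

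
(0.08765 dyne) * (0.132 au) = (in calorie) 4137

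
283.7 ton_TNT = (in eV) 7.409e+30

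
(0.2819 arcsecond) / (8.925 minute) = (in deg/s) 1.462e-07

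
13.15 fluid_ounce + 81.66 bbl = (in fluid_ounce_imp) 4.569e+05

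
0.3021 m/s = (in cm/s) 30.21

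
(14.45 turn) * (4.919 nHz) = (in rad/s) 4.466e-07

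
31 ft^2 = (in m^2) 2.88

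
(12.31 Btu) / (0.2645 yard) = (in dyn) 5.37e+09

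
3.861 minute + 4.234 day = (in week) 0.6052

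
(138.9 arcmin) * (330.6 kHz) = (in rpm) 1.276e+05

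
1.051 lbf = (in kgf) 0.4767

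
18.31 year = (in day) 6683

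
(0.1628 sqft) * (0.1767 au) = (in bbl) 2.515e+09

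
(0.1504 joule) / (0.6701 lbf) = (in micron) 5.046e+04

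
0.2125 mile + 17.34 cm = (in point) 9.699e+05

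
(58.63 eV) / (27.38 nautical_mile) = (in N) 1.852e-22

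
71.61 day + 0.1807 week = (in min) 1.049e+05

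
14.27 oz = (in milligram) 4.045e+05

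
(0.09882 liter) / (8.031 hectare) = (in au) 8.225e-21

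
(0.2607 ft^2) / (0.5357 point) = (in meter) 128.2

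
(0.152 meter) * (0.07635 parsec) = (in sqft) 3.855e+15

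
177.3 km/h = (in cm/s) 4925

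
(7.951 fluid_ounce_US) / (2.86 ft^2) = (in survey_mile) 5.499e-07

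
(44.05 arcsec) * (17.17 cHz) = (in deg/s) 0.002101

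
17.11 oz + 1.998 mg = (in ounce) 17.11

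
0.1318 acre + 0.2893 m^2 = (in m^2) 533.7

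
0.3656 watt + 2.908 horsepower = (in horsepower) 2.908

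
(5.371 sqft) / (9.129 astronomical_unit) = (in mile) 2.27e-16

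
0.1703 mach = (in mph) 129.7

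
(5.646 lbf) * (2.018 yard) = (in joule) 46.34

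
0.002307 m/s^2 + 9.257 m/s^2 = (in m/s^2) 9.259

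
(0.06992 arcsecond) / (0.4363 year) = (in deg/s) 1.412e-12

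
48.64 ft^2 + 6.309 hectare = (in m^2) 6.309e+04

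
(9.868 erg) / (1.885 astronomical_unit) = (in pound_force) 7.867e-19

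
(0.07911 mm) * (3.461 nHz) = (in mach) 8.041e-16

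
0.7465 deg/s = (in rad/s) 0.01303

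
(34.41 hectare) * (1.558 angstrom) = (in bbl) 0.0003372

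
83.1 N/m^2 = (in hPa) 0.831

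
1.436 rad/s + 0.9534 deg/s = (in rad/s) 1.453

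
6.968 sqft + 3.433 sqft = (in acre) 0.0002388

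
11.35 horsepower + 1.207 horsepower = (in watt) 9364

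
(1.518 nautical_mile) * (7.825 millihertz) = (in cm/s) 2200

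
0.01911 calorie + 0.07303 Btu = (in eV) 4.814e+20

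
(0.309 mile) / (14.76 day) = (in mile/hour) 0.0008723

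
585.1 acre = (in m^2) 2.368e+06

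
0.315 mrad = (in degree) 0.01805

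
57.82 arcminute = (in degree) 0.9637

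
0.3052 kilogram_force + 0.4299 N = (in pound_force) 0.7695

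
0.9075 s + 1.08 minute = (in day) 0.0007605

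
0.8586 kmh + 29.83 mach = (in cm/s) 1.016e+06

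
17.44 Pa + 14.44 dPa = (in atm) 0.0001864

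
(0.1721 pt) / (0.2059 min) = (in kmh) 1.769e-05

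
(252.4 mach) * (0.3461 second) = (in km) 29.74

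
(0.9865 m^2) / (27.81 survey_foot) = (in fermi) 1.164e+14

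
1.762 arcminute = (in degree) 0.02937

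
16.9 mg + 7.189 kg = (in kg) 7.189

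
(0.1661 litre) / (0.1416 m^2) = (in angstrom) 1.173e+07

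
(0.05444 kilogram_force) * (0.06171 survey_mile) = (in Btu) 0.05025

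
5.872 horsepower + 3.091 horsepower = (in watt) 6684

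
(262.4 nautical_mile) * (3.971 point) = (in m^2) 680.8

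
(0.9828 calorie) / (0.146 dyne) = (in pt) 7.984e+09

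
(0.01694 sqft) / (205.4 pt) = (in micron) 2.172e+04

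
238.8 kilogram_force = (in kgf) 238.8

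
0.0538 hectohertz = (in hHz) 0.0538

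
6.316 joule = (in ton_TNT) 1.51e-09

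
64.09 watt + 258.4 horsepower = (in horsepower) 258.5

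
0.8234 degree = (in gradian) 0.9149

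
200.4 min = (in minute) 200.4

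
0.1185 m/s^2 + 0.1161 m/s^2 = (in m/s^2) 0.2346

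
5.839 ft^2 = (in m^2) 0.5425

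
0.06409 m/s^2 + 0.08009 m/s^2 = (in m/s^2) 0.1442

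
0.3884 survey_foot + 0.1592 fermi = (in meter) 0.1184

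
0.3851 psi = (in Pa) 2655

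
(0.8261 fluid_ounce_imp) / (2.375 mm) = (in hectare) 9.883e-07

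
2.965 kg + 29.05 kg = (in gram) 3.202e+04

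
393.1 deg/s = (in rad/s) 6.861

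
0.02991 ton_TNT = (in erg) 1.251e+15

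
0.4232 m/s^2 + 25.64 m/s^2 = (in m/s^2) 26.06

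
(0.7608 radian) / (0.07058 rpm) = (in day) 0.001191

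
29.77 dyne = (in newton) 0.0002977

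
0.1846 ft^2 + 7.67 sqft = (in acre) 0.0001803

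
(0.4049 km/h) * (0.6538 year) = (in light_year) 2.451e-10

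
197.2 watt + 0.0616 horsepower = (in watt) 243.1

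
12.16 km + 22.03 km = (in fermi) 3.419e+19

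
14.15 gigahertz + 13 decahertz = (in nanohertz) 1.415e+19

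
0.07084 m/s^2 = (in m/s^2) 0.07084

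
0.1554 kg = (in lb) 0.3426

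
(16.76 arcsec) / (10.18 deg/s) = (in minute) 7.622e-06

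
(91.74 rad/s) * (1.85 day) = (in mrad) 1.466e+10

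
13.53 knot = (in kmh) 25.06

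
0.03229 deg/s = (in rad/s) 0.0005636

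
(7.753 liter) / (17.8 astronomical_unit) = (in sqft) 3.134e-14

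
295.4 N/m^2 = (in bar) 0.002954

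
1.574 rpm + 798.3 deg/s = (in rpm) 134.6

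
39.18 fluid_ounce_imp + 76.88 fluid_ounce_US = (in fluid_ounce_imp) 119.2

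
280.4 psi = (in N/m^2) 1.933e+06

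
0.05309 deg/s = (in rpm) 0.008848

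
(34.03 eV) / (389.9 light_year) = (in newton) 1.478e-36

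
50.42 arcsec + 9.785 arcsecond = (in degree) 0.01672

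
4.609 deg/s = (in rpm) 0.7682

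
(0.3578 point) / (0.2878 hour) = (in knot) 2.368e-07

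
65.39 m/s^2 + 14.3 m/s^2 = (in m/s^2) 79.69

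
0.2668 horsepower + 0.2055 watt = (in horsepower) 0.2671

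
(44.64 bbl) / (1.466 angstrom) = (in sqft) 5.211e+11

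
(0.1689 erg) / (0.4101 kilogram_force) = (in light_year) 4.439e-25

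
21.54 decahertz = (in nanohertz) 2.154e+11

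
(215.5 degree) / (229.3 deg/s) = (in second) 0.9398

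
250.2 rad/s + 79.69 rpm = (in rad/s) 258.5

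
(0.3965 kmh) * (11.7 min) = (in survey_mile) 0.04804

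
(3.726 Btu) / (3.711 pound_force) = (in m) 238.1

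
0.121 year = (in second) 3.816e+06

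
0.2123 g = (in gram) 0.2123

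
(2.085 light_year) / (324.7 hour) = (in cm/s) 1.688e+12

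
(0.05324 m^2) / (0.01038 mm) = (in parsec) 1.662e-13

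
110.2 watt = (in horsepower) 0.1478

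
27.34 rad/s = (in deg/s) 1566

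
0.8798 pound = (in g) 399.1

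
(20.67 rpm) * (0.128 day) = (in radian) 2.394e+04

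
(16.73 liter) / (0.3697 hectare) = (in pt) 0.01283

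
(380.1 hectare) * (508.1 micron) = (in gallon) 5.102e+05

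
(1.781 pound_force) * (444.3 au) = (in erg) 5.266e+21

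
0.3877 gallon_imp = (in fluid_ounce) 59.6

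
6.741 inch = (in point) 485.4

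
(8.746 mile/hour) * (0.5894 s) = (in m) 2.304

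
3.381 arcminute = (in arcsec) 202.9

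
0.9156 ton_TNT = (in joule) 3.831e+09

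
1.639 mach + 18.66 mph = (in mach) 1.663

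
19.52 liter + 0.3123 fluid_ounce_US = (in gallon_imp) 4.296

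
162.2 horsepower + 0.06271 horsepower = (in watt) 1.21e+05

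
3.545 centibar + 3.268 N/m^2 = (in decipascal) 3.548e+04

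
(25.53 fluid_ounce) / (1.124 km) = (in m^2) 6.717e-07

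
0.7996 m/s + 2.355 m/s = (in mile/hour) 7.057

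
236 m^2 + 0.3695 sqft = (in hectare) 0.0236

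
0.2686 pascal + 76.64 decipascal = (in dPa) 79.33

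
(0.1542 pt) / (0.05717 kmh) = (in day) 3.965e-08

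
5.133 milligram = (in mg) 5.133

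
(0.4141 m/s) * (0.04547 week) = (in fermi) 1.139e+19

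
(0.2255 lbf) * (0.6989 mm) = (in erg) 7010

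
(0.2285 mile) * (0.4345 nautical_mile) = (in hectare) 29.59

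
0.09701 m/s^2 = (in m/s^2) 0.09701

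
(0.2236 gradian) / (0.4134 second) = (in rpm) 0.08113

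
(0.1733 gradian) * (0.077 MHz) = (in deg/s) 1.201e+04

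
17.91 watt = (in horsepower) 0.02402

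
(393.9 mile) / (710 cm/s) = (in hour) 24.8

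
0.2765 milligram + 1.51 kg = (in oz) 53.26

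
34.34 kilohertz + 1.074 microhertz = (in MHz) 0.03434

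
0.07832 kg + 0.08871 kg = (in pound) 0.3682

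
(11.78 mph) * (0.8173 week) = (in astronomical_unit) 1.74e-05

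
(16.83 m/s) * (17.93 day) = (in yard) 2.851e+07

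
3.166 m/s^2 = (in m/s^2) 3.166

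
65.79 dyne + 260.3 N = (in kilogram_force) 26.54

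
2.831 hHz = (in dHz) 2831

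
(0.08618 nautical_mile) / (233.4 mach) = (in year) 6.368e-11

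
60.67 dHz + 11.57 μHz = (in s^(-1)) 6.067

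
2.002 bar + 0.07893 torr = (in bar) 2.002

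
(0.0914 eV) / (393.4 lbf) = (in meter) 8.368e-24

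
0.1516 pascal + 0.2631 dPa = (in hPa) 0.001779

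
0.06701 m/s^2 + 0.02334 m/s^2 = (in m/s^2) 0.09035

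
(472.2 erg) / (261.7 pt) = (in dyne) 51.15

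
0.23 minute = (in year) 4.376e-07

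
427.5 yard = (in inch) 1.539e+04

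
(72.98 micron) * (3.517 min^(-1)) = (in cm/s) 0.0004278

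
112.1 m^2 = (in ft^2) 1207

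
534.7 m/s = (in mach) 1.57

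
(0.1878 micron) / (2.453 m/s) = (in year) 2.428e-15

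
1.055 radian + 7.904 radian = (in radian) 8.959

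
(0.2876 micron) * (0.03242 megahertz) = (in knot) 0.01812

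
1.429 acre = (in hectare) 0.5783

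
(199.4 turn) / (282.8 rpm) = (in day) 0.0004896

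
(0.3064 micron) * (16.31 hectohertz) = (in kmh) 0.001799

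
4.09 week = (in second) 2.474e+06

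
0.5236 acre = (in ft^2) 2.281e+04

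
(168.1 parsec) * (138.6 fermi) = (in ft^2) 7.738e+06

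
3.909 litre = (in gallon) 1.033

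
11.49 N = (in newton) 11.49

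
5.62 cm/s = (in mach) 0.0001651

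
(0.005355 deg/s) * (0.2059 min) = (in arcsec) 238.2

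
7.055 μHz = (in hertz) 7.055e-06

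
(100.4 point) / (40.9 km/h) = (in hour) 8.66e-07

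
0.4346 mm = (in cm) 0.04346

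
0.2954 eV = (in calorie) 1.131e-20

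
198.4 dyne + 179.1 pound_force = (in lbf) 179.1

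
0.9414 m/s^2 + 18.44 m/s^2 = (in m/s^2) 19.38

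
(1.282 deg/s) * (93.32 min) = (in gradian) 7976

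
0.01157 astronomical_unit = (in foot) 5.679e+09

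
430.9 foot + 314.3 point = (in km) 0.1314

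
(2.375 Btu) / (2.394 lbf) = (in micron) 2.353e+08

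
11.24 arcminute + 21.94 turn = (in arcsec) 2.843e+07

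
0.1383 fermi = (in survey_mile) 8.594e-20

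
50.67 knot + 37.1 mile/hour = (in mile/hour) 95.41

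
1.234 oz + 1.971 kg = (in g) 2006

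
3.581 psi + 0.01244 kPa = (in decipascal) 2.47e+05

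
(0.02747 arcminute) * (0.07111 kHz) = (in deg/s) 0.03256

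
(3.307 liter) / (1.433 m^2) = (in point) 6.542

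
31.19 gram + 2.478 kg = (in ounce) 88.51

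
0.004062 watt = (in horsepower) 5.447e-06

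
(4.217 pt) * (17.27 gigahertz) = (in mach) 7.545e+04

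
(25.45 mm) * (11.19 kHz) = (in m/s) 284.8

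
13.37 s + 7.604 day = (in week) 1.086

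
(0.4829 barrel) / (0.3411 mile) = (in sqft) 0.001505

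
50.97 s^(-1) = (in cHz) 5097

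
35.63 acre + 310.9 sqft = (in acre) 35.64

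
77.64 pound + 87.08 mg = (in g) 3.522e+04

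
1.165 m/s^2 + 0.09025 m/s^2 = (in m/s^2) 1.255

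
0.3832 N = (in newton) 0.3832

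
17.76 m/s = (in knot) 34.52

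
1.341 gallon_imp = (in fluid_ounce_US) 206.1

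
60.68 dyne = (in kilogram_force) 6.188e-05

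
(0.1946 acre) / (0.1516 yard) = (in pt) 1.61e+07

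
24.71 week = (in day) 173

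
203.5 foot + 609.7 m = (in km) 0.6717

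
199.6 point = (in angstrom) 7.041e+08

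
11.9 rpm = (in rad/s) 1.246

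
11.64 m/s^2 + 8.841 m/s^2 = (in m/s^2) 20.48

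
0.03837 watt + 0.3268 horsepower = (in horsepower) 0.3269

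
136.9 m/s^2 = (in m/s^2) 136.9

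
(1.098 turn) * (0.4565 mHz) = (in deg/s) 0.1804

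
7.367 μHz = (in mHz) 0.007367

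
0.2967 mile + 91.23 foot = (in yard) 552.6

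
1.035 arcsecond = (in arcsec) 1.035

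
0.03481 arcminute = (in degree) 0.0005802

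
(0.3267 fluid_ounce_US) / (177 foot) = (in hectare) 1.791e-11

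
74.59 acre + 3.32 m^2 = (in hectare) 30.19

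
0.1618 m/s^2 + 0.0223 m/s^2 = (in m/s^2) 0.1841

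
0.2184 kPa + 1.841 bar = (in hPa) 1843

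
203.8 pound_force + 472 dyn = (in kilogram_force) 92.44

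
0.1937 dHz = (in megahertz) 1.937e-08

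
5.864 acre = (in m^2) 2.373e+04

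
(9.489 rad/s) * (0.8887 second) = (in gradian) 536.9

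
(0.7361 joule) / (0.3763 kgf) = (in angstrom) 1.995e+09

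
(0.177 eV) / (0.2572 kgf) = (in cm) 1.124e-18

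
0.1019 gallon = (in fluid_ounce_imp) 13.58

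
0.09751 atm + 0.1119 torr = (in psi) 1.435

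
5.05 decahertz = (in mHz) 5.05e+04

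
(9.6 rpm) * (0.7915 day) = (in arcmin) 2.363e+08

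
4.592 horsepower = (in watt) 3424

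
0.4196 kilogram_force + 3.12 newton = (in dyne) 7.235e+05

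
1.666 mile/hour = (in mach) 0.002187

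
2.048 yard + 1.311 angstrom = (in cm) 187.3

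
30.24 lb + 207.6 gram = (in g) 1.392e+04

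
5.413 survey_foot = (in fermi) 1.65e+15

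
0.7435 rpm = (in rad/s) 0.07786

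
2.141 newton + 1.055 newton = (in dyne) 3.196e+05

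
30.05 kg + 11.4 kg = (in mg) 4.145e+07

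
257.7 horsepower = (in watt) 1.922e+05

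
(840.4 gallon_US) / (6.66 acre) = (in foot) 0.0003873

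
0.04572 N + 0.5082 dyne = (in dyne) 4573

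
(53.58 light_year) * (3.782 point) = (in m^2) 6.763e+14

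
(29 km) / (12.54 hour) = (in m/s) 0.6424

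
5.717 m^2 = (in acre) 0.001413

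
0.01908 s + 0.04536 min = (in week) 4.532e-06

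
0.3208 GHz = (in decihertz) 3.208e+09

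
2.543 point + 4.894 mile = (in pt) 2.233e+07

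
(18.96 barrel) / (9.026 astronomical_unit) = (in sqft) 2.403e-11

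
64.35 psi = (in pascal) 4.437e+05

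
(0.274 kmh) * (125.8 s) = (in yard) 10.47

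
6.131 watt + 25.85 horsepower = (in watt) 1.928e+04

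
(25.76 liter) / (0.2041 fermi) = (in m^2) 1.262e+14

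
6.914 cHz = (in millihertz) 69.14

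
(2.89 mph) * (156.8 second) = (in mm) 2.026e+05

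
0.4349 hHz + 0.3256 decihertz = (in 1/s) 43.52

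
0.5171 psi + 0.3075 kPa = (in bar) 0.03873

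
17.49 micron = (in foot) 5.738e-05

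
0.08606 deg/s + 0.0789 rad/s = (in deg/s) 4.607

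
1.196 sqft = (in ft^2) 1.196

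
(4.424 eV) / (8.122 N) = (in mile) 5.423e-23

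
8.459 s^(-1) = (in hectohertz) 0.08459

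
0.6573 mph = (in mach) 0.000863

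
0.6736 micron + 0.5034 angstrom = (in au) 4.503e-18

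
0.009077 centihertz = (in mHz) 0.09077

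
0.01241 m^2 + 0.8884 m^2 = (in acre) 0.0002226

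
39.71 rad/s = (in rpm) 379.2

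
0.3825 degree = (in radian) 0.006676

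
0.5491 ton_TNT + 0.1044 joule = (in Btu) 2.178e+06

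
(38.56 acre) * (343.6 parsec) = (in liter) 1.654e+27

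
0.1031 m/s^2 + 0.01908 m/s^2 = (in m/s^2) 0.1222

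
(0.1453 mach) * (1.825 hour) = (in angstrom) 3.25e+15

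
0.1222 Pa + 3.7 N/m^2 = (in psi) 0.0005544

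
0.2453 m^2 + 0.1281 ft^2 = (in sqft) 2.768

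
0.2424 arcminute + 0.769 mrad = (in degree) 0.0481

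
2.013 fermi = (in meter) 2.013e-15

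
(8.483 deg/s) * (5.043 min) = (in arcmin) 1.54e+05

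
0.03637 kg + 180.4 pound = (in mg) 8.186e+07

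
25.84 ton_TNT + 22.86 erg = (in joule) 1.081e+11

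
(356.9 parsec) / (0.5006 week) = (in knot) 7.071e+13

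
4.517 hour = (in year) 0.0005156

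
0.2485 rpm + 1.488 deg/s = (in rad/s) 0.05199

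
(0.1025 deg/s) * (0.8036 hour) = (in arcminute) 1.779e+04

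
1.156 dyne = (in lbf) 2.599e-06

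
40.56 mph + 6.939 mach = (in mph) 5326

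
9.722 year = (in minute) 5.11e+06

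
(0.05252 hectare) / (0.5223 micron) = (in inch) 3.959e+10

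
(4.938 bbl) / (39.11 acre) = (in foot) 1.627e-05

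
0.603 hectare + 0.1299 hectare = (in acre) 1.811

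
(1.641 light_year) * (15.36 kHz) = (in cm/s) 2.385e+22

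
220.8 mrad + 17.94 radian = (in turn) 2.89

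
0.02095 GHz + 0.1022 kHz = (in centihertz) 2.095e+09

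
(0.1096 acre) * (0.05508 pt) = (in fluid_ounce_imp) 303.3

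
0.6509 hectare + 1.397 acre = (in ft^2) 1.309e+05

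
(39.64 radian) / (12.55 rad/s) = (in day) 3.656e-05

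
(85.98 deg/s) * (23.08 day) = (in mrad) 2.992e+09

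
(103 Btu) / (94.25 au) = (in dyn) 0.0007707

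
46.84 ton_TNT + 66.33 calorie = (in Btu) 1.858e+08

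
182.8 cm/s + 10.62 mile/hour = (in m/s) 6.576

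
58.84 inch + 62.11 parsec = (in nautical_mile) 1.035e+15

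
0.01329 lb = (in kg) 0.006028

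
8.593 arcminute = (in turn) 0.0003978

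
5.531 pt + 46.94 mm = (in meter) 0.04889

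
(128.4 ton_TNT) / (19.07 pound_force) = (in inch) 2.493e+11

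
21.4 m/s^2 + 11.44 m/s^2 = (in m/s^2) 32.84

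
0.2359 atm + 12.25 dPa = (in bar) 0.239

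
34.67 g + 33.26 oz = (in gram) 977.6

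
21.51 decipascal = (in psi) 0.000312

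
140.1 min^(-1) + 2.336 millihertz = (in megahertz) 2.337e-06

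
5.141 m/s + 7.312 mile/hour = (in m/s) 8.41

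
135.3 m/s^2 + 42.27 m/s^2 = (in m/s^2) 177.6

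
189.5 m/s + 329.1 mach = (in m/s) 1.122e+05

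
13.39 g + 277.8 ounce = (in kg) 7.889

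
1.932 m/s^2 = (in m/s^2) 1.932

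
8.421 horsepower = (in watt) 6280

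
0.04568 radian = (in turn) 0.00727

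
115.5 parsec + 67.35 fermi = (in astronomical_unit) 2.382e+07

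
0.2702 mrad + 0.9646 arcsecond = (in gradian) 0.0175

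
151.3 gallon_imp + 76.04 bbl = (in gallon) 3375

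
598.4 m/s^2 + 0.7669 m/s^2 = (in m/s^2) 599.2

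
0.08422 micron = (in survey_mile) 5.233e-11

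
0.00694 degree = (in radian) 0.0001211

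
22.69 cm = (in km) 0.0002269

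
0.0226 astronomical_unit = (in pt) 9.584e+12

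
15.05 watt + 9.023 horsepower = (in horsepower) 9.043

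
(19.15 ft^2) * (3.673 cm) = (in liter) 65.35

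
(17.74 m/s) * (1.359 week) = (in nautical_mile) 7873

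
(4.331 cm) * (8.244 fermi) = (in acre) 8.823e-20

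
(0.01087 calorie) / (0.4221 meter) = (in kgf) 0.01099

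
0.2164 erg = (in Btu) 2.051e-11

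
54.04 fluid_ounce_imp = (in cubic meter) 0.001535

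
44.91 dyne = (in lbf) 0.000101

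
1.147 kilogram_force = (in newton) 11.25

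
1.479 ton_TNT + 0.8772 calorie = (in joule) 6.188e+09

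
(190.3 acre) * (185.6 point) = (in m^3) 5.042e+04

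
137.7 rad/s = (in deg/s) 7890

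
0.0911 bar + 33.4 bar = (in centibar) 3349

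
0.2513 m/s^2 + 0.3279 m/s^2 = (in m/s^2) 0.5792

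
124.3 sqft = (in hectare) 0.001155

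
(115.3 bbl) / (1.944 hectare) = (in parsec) 3.056e-20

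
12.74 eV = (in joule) 2.041e-18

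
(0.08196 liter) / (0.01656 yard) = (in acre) 1.337e-06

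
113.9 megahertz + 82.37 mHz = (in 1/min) 6.834e+09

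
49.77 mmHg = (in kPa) 6.635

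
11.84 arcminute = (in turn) 0.0005481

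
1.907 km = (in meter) 1907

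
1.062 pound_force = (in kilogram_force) 0.4817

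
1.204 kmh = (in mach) 0.0009822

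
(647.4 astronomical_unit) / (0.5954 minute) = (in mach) 7.962e+09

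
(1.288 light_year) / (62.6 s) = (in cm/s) 1.947e+16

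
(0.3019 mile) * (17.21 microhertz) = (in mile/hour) 0.0187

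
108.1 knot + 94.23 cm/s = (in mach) 0.1661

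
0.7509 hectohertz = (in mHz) 7.509e+04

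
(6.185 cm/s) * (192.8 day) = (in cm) 1.03e+08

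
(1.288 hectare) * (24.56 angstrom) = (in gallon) 0.008357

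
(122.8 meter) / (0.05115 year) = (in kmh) 0.0002741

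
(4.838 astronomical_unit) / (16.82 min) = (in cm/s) 7.172e+10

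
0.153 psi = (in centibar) 1.055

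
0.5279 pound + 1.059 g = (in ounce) 8.484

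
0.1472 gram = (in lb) 0.0003245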